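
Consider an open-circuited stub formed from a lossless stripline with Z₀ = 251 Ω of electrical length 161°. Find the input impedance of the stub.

Z_in ≈ +j729 Ω

tan(βl) = -0.344
For an open-circuited stub, Z_in = −jZ_0·cot(βl) = −jZ_0/tan(βl)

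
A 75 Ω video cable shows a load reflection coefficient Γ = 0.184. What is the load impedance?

Z_L = Z_0·(1 + Γ)/(1 − Γ) = 75·(1.18)/(0.816)

Z_L ≈ 109 Ω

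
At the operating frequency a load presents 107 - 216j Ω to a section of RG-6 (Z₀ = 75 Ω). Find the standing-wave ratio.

VSWR ≈ 7.81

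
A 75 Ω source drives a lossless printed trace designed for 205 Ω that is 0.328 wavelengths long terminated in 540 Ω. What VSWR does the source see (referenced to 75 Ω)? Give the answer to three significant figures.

VSWR ≈ 2.83

βl = 2π × 0.328 = 118°
tan(βl) = -1.87
Z_in = Z_0·(Z_L + jZ_0·tanβl)/(Z_0 + jZ_L·tanβl) = 96 + j89.9 Ω
Γ_s = (Z_in − Z_s)/(Z_in + Z_s) = (21 + j89.9)/(171 + j89.9), |Γ_s| = 0.478
VSWR = (1 + |Γ_s|)/(1 − |Γ_s|)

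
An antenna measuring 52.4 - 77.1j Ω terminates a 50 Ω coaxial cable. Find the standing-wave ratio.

Γ = (Z_L − Z_0)/(Z_L + Z_0) = (2.4 − j77.1)/(102.4 − j77.1)
|Γ| = 77.1/128 = 0.602
VSWR = (1 + |Γ|)/(1 − |Γ|) = 1.6/0.398

VSWR ≈ 4.02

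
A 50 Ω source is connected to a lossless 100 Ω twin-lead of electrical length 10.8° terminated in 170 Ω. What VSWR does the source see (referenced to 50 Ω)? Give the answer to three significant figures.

tan(βl) = 0.191
Z_in = Z_0·(Z_L + jZ_0·tanβl)/(Z_0 + jZ_L·tanβl) = 159 − j32.6 Ω
Γ_s = (Z_in − Z_s)/(Z_in + Z_s) = (109 − j32.6)/(209 − j32.6), |Γ_s| = 0.539
VSWR = (1 + |Γ_s|)/(1 − |Γ_s|)

VSWR ≈ 3.34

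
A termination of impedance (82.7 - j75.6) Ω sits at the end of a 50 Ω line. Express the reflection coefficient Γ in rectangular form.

Γ ≈ 0.431 − j0.324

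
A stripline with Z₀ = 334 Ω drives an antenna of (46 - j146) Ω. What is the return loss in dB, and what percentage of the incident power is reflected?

RL ≈ 2.01 dB; 62.9% of incident power reflected

Γ = (-288 − j146)/(380 − j146), |Γ| = 0.793
RL = −20·log₁₀(0.793) = 2.01 dB
P_refl/P_inc = |Γ|² = 0.629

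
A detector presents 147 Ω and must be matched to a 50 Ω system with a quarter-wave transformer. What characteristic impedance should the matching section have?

Z_qwt = √(Z_0·R_L) = √(50 × 147) = √7350

Z_qwt ≈ 85.7 Ω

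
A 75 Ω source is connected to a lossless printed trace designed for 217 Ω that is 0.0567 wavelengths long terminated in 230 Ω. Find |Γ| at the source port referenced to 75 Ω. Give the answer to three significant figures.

|Γ| ≈ 0.503

βl = 2π × 0.0567 = 20.4°
tan(βl) = 0.372
Z_in = Z_0·(Z_L + jZ_0·tanβl)/(Z_0 + jZ_L·tanβl) = 227 − j8.62 Ω
Γ_s = (Z_in − Z_s)/(Z_in + Z_s) = (152 − j8.62)/(302 − j8.62), |Γ_s| = 0.503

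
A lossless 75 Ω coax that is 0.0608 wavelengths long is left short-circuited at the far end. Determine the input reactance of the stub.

X_in ≈ 30.1 Ω (inductive)

βl = 2π × 0.0608 = 21.9°
tan(βl) = 0.402
For a short-circuited stub, Z_in = jZ_0·tan(βl)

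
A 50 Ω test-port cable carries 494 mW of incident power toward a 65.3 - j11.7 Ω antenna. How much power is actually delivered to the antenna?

P_delivered ≈ 480 mW

|Γ| = |(15.3 − j11.7)/(115.3 − j11.7)| = 0.166
|Γ|² = 0.0276
P_refl = |Γ|²·P_inc = 13.6 mW, P_del = (1 − |Γ|²)·P_inc = 480 mW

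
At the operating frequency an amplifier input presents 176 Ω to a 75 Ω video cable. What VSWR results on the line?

Γ = (176 − 75)/(176 + 75) = 0.402
VSWR = (1 + 0.402)/(1 − 0.402)

VSWR ≈ 2.35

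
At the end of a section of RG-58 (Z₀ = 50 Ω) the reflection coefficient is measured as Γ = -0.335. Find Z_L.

Z_L = Z_0·(1 + Γ)/(1 − Γ) = 50·(0.665)/(1.33)

Z_L ≈ 24.9 Ω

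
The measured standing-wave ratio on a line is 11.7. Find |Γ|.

|Γ| ≈ 0.843

|Γ| = (S − 1)/(S + 1) = (11.7 − 1)/(11.7 + 1) = 10.7/12.7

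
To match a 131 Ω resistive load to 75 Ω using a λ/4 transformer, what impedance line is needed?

Z_qwt ≈ 99.1 Ω

Z_qwt = √(Z_0·R_L) = √(75 × 131) = √9825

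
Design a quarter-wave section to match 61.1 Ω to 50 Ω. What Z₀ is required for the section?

Z_qwt ≈ 55.3 Ω

Z_qwt = √(Z_0·R_L) = √(50 × 61.1) = √3055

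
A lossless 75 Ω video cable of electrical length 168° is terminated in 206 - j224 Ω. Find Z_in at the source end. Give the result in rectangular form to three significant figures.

tan(βl) = tan(168°) = -0.213
Z_in = Z_0·(Z_L + jZ_0·tanβl)/(Z_0 + jZ_L·tanβl)
     = 75·(206 − j240)/(27.4 − j43.8)

Z_in ≈ 454 + j68.9 Ω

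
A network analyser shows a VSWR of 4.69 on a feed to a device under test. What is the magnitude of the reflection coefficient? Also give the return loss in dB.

|Γ| ≈ 0.649; return loss ≈ 3.76 dB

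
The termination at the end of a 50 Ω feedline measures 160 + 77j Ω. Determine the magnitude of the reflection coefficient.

|Γ| ≈ 0.6

Γ = (Z_L − Z_0)/(Z_L + Z_0) = (110 + j77)/(210 + j77)
|Γ| = 134/224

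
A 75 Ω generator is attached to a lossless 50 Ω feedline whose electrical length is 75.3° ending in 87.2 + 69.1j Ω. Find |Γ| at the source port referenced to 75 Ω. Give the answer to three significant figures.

tan(βl) = 3.81
Z_in = Z_0·(Z_L + jZ_0·tanβl)/(Z_0 + jZ_L·tanβl) = 21.7 − j27 Ω
Γ_s = (Z_in − Z_s)/(Z_in + Z_s) = (-53.3 − j27)/(96.7 − j27), |Γ_s| = 0.595

|Γ| ≈ 0.595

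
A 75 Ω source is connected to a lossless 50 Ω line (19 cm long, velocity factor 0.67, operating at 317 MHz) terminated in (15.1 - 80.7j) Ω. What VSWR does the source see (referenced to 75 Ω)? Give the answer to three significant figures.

VSWR ≈ 12.5

λ = v/f = 0.67·c / 317 MHz = 0.634 m
βl = 2π·l/λ = 2π × 0.3 = 108°
tan(βl) = -3.1
Z_in = Z_0·(Z_L + jZ_0·tanβl)/(Z_0 + jZ_L·tanβl) = 9.48 + j56.7 Ω
Γ_s = (Z_in − Z_s)/(Z_in + Z_s) = (-65.5 + j56.7)/(84.5 + j56.7), |Γ_s| = 0.852
VSWR = (1 + |Γ_s|)/(1 − |Γ_s|)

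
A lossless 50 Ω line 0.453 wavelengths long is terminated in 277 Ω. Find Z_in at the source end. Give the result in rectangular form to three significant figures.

βl = 2π × 0.453 = 163°
tan(βl) = tan(163°) = -0.304
Z_in = Z_0·(Z_L + jZ_0·tanβl)/(Z_0 + jZ_L·tanβl)
     = 50·(277 − j15.2)/(50 − j84.3)

Z_in ≈ 78.8 + j118 Ω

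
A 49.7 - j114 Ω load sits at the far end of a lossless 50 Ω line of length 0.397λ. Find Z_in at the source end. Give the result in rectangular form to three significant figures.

Z_in ≈ 71.8 + j135 Ω

βl = 2π × 0.397 = 143°
tan(βl) = tan(143°) = -0.756
Z_in = Z_0·(Z_L + jZ_0·tanβl)/(Z_0 + jZ_L·tanβl)
     = 50·(49.7 − j152)/(-36.2 − j37.6)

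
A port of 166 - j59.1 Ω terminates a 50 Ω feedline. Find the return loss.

Γ = (116 − j59.1)/(216 − j59.1), |Γ| = 0.581
RL = −20·log₁₀|Γ| = −20·log₁₀(0.581)

RL ≈ 4.71 dB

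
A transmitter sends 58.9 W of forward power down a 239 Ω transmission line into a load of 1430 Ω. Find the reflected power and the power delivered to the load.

P_reflected ≈ 30 W; P_delivered ≈ 28.9 W

Γ = (1430 − 239)/(1430 + 239) = 0.714
|Γ|² = 0.509
P_refl = |Γ|²·P_inc = 30 W, P_del = (1 − |Γ|²)·P_inc = 28.9 W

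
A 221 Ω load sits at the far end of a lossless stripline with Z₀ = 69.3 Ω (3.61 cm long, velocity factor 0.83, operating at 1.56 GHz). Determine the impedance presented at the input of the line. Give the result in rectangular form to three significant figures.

λ = v/f = 0.83·c / 1.56 GHz = 0.16 m
βl = 2π·l/λ = 2π × 0.226 = 81.4°
tan(βl) = tan(81.4°) = 6.63
Z_in = Z_0·(Z_L + jZ_0·tanβl)/(Z_0 + jZ_L·tanβl)
     = 69.3·(221 + j459)/(69.3 + j1460)

Z_in ≈ 22.2 − j9.41 Ω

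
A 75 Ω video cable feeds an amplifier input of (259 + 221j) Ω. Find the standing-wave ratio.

Γ = (Z_L − Z_0)/(Z_L + Z_0) = (184 + j221)/(334 + j221)
|Γ| = 288/400 = 0.718
VSWR = (1 + |Γ|)/(1 − |Γ|) = 1.72/0.282

VSWR ≈ 6.09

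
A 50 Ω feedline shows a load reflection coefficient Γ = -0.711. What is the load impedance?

Z_L ≈ 8.45 Ω

Z_L = Z_0·(1 + Γ)/(1 − Γ) = 50·(0.289)/(1.71)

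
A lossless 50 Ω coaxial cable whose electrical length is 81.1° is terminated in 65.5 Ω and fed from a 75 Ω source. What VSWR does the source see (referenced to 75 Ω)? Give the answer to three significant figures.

tan(βl) = 6.39
Z_in = Z_0·(Z_L + jZ_0·tanβl)/(Z_0 + jZ_L·tanβl) = 38.6 − j3.22 Ω
Γ_s = (Z_in − Z_s)/(Z_in + Z_s) = (-36.4 − j3.22)/(114 − j3.22), |Γ_s| = 0.322
VSWR = (1 + |Γ_s|)/(1 − |Γ_s|)

VSWR ≈ 1.95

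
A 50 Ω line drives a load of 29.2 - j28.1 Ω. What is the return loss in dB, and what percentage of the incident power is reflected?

Γ = (-20.8 − j28.1)/(79.2 − j28.1), |Γ| = 0.416
RL = −20·log₁₀(0.416) = 7.62 dB
P_refl/P_inc = |Γ|² = 0.173

RL ≈ 7.62 dB; 17.3% of incident power reflected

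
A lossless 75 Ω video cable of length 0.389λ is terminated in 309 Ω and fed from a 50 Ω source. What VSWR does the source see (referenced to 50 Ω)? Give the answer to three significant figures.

βl = 2π × 0.389 = 140°
tan(βl) = -0.838
Z_in = Z_0·(Z_L + jZ_0·tanβl)/(Z_0 + jZ_L·tanβl) = 40.7 + j77.7 Ω
Γ_s = (Z_in − Z_s)/(Z_in + Z_s) = (-9.28 + j77.7)/(90.7 + j77.7), |Γ_s| = 0.655
VSWR = (1 + |Γ_s|)/(1 − |Γ_s|)

VSWR ≈ 4.8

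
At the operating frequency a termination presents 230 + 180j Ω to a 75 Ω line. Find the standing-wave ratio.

VSWR ≈ 5.07

Γ = (Z_L − Z_0)/(Z_L + Z_0) = (155 + j180)/(305 + j180)
|Γ| = 238/354 = 0.671
VSWR = (1 + |Γ|)/(1 − |Γ|) = 1.67/0.329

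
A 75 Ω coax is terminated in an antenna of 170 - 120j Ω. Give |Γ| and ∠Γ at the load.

Γ ≈ 0.561 ∠ -25.5°

Γ = (Z_L − Z_0)/(Z_L + Z_0) = (95 − j120)/(245 − j120)
|Γ| = 153/273 = 0.561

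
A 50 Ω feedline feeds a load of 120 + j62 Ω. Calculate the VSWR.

Γ = (Z_L − Z_0)/(Z_L + Z_0) = (70 + j62)/(170 + j62)
|Γ| = 93.5/181 = 0.517
VSWR = (1 + |Γ|)/(1 − |Γ|) = 1.52/0.483

VSWR ≈ 3.14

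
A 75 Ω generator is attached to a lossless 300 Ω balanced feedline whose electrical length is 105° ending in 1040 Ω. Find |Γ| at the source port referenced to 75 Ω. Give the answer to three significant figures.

|Γ| ≈ 0.412

tan(βl) = -3.73
Z_in = Z_0·(Z_L + jZ_0·tanβl)/(Z_0 + jZ_L·tanβl) = 92.2 + j73.3 Ω
Γ_s = (Z_in − Z_s)/(Z_in + Z_s) = (17.2 + j73.3)/(167 + j73.3), |Γ_s| = 0.412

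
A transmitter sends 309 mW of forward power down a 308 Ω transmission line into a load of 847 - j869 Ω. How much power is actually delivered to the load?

P_delivered ≈ 154 mW

|Γ| = |(539 − j869)/(1155 − j869)| = 0.707
|Γ|² = 0.501
P_refl = |Γ|²·P_inc = 155 mW, P_del = (1 − |Γ|²)·P_inc = 154 mW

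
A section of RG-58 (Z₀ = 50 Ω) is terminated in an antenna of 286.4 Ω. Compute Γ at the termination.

Γ = 0.703

Γ = (Z_L − Z_0)/(Z_L + Z_0) = (286.4 − 50)/(286.4 + 50) = 236.4/336.4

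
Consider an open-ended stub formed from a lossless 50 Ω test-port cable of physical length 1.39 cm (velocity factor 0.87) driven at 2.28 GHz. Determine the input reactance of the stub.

X_in ≈ -52.3 Ω (capacitive)

λ = v/f = 0.87·c / 2.28 GHz = 0.114 m
βl = 2π·l/λ = 2π × 0.121 = 43.7°
tan(βl) = 0.956
For an open-ended stub, Z_in = −jZ_0·cot(βl) = −jZ_0/tan(βl)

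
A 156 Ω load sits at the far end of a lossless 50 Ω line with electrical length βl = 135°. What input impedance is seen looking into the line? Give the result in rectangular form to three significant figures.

tan(βl) = tan(135°) = -1
Z_in = Z_0·(Z_L + jZ_0·tanβl)/(Z_0 + jZ_L·tanβl)
     = 50·(156 − j50)/(50 − j156)

Z_in ≈ 29.1 + j40.7 Ω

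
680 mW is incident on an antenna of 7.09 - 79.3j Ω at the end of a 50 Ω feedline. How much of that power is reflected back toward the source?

P_reflected ≈ 579 mW

|Γ| = |(-42.91 − j79.3)/(57.09 − j79.3)| = 0.923
|Γ|² = 0.851
P_refl = |Γ|²·P_inc = 579 mW, P_del = (1 − |Γ|²)·P_inc = 101 mW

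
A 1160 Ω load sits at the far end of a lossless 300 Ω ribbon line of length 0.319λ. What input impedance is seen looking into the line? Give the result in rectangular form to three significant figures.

βl = 2π × 0.319 = 115°
tan(βl) = tan(115°) = -2.16
Z_in = Z_0·(Z_L + jZ_0·tanβl)/(Z_0 + jZ_L·tanβl)
     = 300·(1160 − j648)/(300 − j2510)

Z_in ≈ 92.9 + j128 Ω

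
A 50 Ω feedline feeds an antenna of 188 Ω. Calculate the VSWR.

Γ = (188 − 50)/(188 + 50) = 0.58
VSWR = (1 + 0.58)/(1 − 0.58)

VSWR ≈ 3.76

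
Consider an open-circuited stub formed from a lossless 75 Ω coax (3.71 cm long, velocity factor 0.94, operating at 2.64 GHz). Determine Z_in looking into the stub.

Z_in ≈ +j52.6 Ω

λ = v/f = 0.94·c / 2.64 GHz = 0.107 m
βl = 2π·l/λ = 2π × 0.347 = 125°
tan(βl) = -1.43
For an open-circuited stub, Z_in = −jZ_0·cot(βl) = −jZ_0/tan(βl)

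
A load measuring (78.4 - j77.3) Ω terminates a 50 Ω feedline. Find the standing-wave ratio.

VSWR ≈ 3.44

Γ = (Z_L − Z_0)/(Z_L + Z_0) = (28.4 − j77.3)/(128.4 − j77.3)
|Γ| = 82.4/150 = 0.549
VSWR = (1 + |Γ|)/(1 − |Γ|) = 1.55/0.451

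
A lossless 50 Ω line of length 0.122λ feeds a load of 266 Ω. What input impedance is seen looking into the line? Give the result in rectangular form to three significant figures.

βl = 2π × 0.122 = 43.9°
tan(βl) = tan(43.9°) = 0.963
Z_in = Z_0·(Z_L + jZ_0·tanβl)/(Z_0 + jZ_L·tanβl)
     = 50·(266 + j48.1)/(50 + j256)

Z_in ≈ 18.8 − j48.2 Ω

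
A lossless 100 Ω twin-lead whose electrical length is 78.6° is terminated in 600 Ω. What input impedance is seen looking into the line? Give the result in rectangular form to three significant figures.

tan(βl) = tan(78.6°) = 4.96
Z_in = Z_0·(Z_L + jZ_0·tanβl)/(Z_0 + jZ_L·tanβl)
     = 100·(600 + j496)/(100 + j2980)

Z_in ≈ 17.3 − j19.6 Ω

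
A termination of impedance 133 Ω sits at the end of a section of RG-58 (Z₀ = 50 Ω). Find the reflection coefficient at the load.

Γ = (Z_L − Z_0)/(Z_L + Z_0) = (133 − 50)/(133 + 50) = 83/183

Γ = 0.454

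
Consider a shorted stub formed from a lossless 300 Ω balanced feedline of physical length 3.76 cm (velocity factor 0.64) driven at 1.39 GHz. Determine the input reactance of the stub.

X_in ≈ -2140 Ω (capacitive)

λ = v/f = 0.64·c / 1.39 GHz = 0.138 m
βl = 2π·l/λ = 2π × 0.272 = 98°
tan(βl) = -7.12
For a shorted stub, Z_in = jZ_0·tan(βl)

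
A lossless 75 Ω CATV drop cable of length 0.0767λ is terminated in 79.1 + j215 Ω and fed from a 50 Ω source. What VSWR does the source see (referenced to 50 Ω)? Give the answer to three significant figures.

VSWR ≈ 14.3

βl = 2π × 0.0767 = 27.6°
tan(βl) = 0.523
Z_in = Z_0·(Z_L + jZ_0·tanβl)/(Z_0 + jZ_L·tanβl) = 182 − j308 Ω
Γ_s = (Z_in − Z_s)/(Z_in + Z_s) = (132 − j308)/(232 − j308), |Γ_s| = 0.869
VSWR = (1 + |Γ_s|)/(1 − |Γ_s|)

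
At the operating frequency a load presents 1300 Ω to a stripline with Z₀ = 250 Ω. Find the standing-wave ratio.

VSWR ≈ 5.2

Γ = (1300 − 250)/(1300 + 250) = 0.677
VSWR = (1 + 0.677)/(1 − 0.677)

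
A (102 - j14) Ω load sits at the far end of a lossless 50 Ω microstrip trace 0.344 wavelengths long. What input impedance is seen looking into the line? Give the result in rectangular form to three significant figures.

Z_in ≈ 34.3 + j27 Ω

βl = 2π × 0.344 = 124°
tan(βl) = tan(124°) = -1.49
Z_in = Z_0·(Z_L + jZ_0·tanβl)/(Z_0 + jZ_L·tanβl)
     = 50·(102 − j88.6)/(29.1 − j152)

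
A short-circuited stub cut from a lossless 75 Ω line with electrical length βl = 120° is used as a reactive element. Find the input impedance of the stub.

tan(βl) = -1.73
For a short-circuited stub, Z_in = jZ_0·tan(βl)

Z_in ≈ −j130 Ω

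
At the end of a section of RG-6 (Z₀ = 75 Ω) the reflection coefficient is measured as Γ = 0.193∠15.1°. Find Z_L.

Z_L = Z_0·(1 + Γ)/(1 − Γ) = 75·(1.19 + j0.0503)/(0.814 − j0.0503)

Z_L ≈ 109 + j11.3 Ω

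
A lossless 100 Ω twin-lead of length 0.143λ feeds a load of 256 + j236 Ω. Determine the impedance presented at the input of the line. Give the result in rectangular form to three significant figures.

Z_in ≈ 46.5 − j108 Ω

βl = 2π × 0.143 = 51.5°
tan(βl) = tan(51.5°) = 1.26
Z_in = Z_0·(Z_L + jZ_0·tanβl)/(Z_0 + jZ_L·tanβl)
     = 100·(256 + j362)/(-196 + j322)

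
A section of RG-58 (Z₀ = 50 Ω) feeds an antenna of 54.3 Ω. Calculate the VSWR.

For a purely resistive load, VSWR = R_L/Z_0 or Z_0/R_L (whichever > 1) = 54.3/50

VSWR ≈ 1.09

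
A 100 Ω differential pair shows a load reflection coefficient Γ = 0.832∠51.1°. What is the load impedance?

Z_L ≈ 47.5 + j200 Ω

Z_L = Z_0·(1 + Γ)/(1 − Γ) = 100·(1.52 + j0.647)/(0.478 − j0.647)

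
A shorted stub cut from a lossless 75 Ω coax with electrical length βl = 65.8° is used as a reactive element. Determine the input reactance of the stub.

tan(βl) = 2.23
For a shorted stub, Z_in = jZ_0·tan(βl)

X_in ≈ 167 Ω (inductive)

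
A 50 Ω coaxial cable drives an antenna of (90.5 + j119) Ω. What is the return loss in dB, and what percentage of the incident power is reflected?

RL ≈ 3.32 dB; 46.6% of incident power reflected

Γ = (40.5 + j119)/(140.5 + j119), |Γ| = 0.683
RL = −20·log₁₀(0.683) = 3.32 dB
P_refl/P_inc = |Γ|² = 0.466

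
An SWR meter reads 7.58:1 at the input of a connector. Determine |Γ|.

|Γ| = (S − 1)/(S + 1) = (7.58 − 1)/(7.58 + 1) = 6.58/8.58

|Γ| ≈ 0.767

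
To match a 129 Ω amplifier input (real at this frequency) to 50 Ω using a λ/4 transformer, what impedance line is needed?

Z_qwt ≈ 80.3 Ω

Z_qwt = √(Z_0·R_L) = √(50 × 129) = √6450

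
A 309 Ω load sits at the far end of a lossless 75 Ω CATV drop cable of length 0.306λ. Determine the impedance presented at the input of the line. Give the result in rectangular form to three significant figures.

Z_in ≈ 20.5 + j25.7 Ω

βl = 2π × 0.306 = 110°
tan(βl) = tan(110°) = -2.72
Z_in = Z_0·(Z_L + jZ_0·tanβl)/(Z_0 + jZ_L·tanβl)
     = 75·(309 − j204)/(75 − j842)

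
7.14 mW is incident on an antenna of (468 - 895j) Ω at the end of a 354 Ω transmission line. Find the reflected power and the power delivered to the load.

P_reflected ≈ 3.94 mW; P_delivered ≈ 3.2 mW

|Γ| = |(114 − j895)/(822 − j895)| = 0.742
|Γ|² = 0.551
P_refl = |Γ|²·P_inc = 3.94 mW, P_del = (1 − |Γ|²)·P_inc = 3.2 mW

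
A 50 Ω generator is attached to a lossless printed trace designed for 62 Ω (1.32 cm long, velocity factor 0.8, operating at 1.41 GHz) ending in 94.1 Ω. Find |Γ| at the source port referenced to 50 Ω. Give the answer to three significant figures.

|Γ| ≈ 0.277

λ = v/f = 0.8·c / 1.41 GHz = 0.17 m
βl = 2π·l/λ = 2π × 0.0776 = 27.9°
tan(βl) = 0.53
Z_in = Z_0·(Z_L + jZ_0·tanβl)/(Z_0 + jZ_L·tanβl) = 73.2 − j26 Ω
Γ_s = (Z_in − Z_s)/(Z_in + Z_s) = (23.2 − j26)/(123 − j26), |Γ_s| = 0.277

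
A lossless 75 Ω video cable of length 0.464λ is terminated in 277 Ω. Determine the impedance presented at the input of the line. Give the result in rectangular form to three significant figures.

βl = 2π × 0.464 = 167°
tan(βl) = tan(167°) = -0.23
Z_in = Z_0·(Z_L + jZ_0·tanβl)/(Z_0 + jZ_L·tanβl)
     = 75·(277 − j17.3)/(75 − j63.7)

Z_in ≈ 169 + j127 Ω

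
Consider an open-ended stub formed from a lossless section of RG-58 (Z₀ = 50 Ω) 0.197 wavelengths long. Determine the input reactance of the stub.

βl = 2π × 0.197 = 70.9°
tan(βl) = 2.89
For an open-ended stub, Z_in = −jZ_0·cot(βl) = −jZ_0/tan(βl)

X_in ≈ -17.3 Ω (capacitive)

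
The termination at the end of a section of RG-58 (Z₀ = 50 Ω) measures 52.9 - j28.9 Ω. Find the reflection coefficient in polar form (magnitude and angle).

Γ = (Z_L − Z_0)/(Z_L + Z_0) = (2.9 − j28.9)/(102.9 − j28.9)
|Γ| = 29/107 = 0.272

Γ ≈ 0.272 ∠ -68.6°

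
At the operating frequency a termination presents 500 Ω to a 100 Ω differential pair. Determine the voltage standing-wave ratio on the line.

For a purely resistive load, VSWR = R_L/Z_0 or Z_0/R_L (whichever > 1) = 500/100

VSWR ≈ 5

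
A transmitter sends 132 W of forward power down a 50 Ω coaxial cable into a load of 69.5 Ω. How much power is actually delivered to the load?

Γ = (69.5 − 50)/(69.5 + 50) = 0.163
|Γ|² = 0.0266
P_refl = |Γ|²·P_inc = 3.51 W, P_del = (1 − |Γ|²)·P_inc = 128 W

P_delivered ≈ 128 W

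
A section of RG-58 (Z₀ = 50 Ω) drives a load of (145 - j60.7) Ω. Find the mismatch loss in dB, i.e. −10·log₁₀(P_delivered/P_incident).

mismatch loss ≈ 1.58 dB

Γ = (95 − j60.7)/(195 − j60.7), |Γ| = 0.552
|Γ|² = 0.305, so P_del/P_inc = 1 − |Γ|² = 0.695
ML = −10·log₁₀(1 − |Γ|²)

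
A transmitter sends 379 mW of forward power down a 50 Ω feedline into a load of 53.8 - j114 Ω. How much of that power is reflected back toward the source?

|Γ| = |(3.8 − j114)/(103.8 − j114)| = 0.74
|Γ|² = 0.547
P_refl = |Γ|²·P_inc = 207 mW, P_del = (1 − |Γ|²)·P_inc = 172 mW

P_reflected ≈ 207 mW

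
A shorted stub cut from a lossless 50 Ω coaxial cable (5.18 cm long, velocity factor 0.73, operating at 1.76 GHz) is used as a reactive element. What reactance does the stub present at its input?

X_in ≈ -29 Ω (capacitive)

λ = v/f = 0.73·c / 1.76 GHz = 0.124 m
βl = 2π·l/λ = 2π × 0.416 = 150°
tan(βl) = -0.58
For a shorted stub, Z_in = jZ_0·tan(βl)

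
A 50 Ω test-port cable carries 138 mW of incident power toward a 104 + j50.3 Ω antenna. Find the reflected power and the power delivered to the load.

|Γ| = |(54 + j50.3)/(154 + j50.3)| = 0.456
|Γ|² = 0.208
P_refl = |Γ|²·P_inc = 28.6 mW, P_del = (1 − |Γ|²)·P_inc = 109 mW

P_reflected ≈ 28.6 mW; P_delivered ≈ 109 mW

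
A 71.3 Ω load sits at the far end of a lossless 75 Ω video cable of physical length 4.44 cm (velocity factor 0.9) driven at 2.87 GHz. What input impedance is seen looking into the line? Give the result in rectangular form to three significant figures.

λ = v/f = 0.9·c / 2.87 GHz = 0.0941 m
βl = 2π·l/λ = 2π × 0.472 = 170°
tan(βl) = tan(170°) = -0.178
Z_in = Z_0·(Z_L + jZ_0·tanβl)/(Z_0 + jZ_L·tanβl)
     = 75·(71.3 − j13.4)/(75 − j12.7)

Z_in ≈ 71.5 − j1.25 Ω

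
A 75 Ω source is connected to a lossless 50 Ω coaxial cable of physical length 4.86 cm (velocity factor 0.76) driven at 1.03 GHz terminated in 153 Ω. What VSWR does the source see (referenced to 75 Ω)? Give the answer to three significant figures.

λ = v/f = 0.76·c / 1.03 GHz = 0.221 m
βl = 2π·l/λ = 2π × 0.22 = 79°
tan(βl) = 5.16
Z_in = Z_0·(Z_L + jZ_0·tanβl)/(Z_0 + jZ_L·tanβl) = 16.9 − j8.62 Ω
Γ_s = (Z_in − Z_s)/(Z_in + Z_s) = (-58.1 − j8.62)/(91.9 − j8.62), |Γ_s| = 0.637
VSWR = (1 + |Γ_s|)/(1 − |Γ_s|)

VSWR ≈ 4.5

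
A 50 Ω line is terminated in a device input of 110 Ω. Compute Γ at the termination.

Γ = 0.375

Γ = (Z_L − Z_0)/(Z_L + Z_0) = (110 − 50)/(110 + 50) = 60/160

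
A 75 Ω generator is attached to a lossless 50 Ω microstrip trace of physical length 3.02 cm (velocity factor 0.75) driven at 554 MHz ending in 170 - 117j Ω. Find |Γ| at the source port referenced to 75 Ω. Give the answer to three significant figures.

λ = v/f = 0.75·c / 554 MHz = 0.406 m
βl = 2π·l/λ = 2π × 0.0744 = 26.8°
tan(βl) = 0.504
Z_in = Z_0·(Z_L + jZ_0·tanβl)/(Z_0 + jZ_L·tanβl) = 27.7 − j63.9 Ω
Γ_s = (Z_in − Z_s)/(Z_in + Z_s) = (-47.3 − j63.9)/(103 − j63.9), |Γ_s| = 0.657

|Γ| ≈ 0.657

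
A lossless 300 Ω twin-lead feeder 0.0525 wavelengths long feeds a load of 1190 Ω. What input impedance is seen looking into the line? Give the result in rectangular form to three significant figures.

βl = 2π × 0.0525 = 18.9°
tan(βl) = tan(18.9°) = 0.342
Z_in = Z_0·(Z_L + jZ_0·tanβl)/(Z_0 + jZ_L·tanβl)
     = 300·(1190 + j103)/(300 + j407)

Z_in ≈ 467 − j532 Ω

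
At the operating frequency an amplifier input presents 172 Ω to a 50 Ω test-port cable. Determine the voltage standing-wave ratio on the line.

VSWR ≈ 3.44

For a purely resistive load, VSWR = R_L/Z_0 or Z_0/R_L (whichever > 1) = 172/50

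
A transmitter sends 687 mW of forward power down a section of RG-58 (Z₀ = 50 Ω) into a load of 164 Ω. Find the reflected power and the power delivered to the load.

P_reflected ≈ 195 mW; P_delivered ≈ 492 mW

Γ = (164 − 50)/(164 + 50) = 0.533
|Γ|² = 0.284
P_refl = |Γ|²·P_inc = 195 mW, P_del = (1 − |Γ|²)·P_inc = 492 mW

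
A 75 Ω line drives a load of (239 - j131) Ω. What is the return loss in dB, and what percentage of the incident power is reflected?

Γ = (164 − j131)/(314 − j131), |Γ| = 0.617
RL = −20·log₁₀(0.617) = 4.2 dB
P_refl/P_inc = |Γ|² = 0.381

RL ≈ 4.2 dB; 38.1% of incident power reflected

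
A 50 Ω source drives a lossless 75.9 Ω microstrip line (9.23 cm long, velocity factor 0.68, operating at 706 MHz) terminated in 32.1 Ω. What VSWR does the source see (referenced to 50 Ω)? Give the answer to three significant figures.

VSWR ≈ 3.26

λ = v/f = 0.68·c / 706 MHz = 0.289 m
βl = 2π·l/λ = 2π × 0.319 = 115°
tan(βl) = -2.15
Z_in = Z_0·(Z_L + jZ_0·tanβl)/(Z_0 + jZ_L·tanβl) = 98.6 − j73.3 Ω
Γ_s = (Z_in − Z_s)/(Z_in + Z_s) = (48.6 − j73.3)/(149 − j73.3), |Γ_s| = 0.531
VSWR = (1 + |Γ_s|)/(1 − |Γ_s|)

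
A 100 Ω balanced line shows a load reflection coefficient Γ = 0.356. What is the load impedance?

Z_L ≈ 211 Ω

Z_L = Z_0·(1 + Γ)/(1 − Γ) = 100·(1.36)/(0.644)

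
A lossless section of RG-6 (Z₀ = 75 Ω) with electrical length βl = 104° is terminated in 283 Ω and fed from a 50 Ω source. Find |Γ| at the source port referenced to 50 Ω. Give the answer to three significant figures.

|Γ| ≈ 0.462

tan(βl) = -4.01
Z_in = Z_0·(Z_L + jZ_0·tanβl)/(Z_0 + jZ_L·tanβl) = 21 + j17.3 Ω
Γ_s = (Z_in − Z_s)/(Z_in + Z_s) = (-29 + j17.3)/(71 + j17.3), |Γ_s| = 0.462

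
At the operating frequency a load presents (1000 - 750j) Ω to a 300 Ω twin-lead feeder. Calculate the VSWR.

VSWR ≈ 5.32

Γ = (Z_L − Z_0)/(Z_L + Z_0) = (700 − j750)/(1300 − j750)
|Γ| = 1030/1500 = 0.684
VSWR = (1 + |Γ|)/(1 − |Γ|) = 1.68/0.316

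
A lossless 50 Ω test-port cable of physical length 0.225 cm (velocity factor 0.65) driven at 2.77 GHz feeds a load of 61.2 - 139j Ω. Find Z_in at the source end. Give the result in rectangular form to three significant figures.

Z_in ≈ 25.4 − j86.3 Ω

λ = v/f = 0.65·c / 2.77 GHz = 0.0704 m
βl = 2π·l/λ = 2π × 0.032 = 11.5°
tan(βl) = tan(11.5°) = 0.204
Z_in = Z_0·(Z_L + jZ_0·tanβl)/(Z_0 + jZ_L·tanβl)
     = 50·(61.2 − j129)/(78.3 + j12.5)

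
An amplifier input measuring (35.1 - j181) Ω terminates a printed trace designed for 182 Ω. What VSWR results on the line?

VSWR ≈ 10.4

Γ = (Z_L − Z_0)/(Z_L + Z_0) = (-146.9 − j181)/(217.1 − j181)
|Γ| = 233/283 = 0.825
VSWR = (1 + |Γ|)/(1 − |Γ|) = 1.82/0.175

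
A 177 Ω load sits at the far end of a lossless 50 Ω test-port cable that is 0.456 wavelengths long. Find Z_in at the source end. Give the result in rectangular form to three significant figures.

Z_in ≈ 95.2 + j81.4 Ω

βl = 2π × 0.456 = 164°
tan(βl) = tan(164°) = -0.284
Z_in = Z_0·(Z_L + jZ_0·tanβl)/(Z_0 + jZ_L·tanβl)
     = 50·(177 − j14.2)/(50 − j50.2)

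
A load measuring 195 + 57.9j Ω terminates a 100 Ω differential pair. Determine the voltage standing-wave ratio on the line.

Γ = (Z_L − Z_0)/(Z_L + Z_0) = (95 + j57.9)/(295 + j57.9)
|Γ| = 111/301 = 0.37
VSWR = (1 + |Γ|)/(1 − |Γ|) = 1.37/0.63

VSWR ≈ 2.17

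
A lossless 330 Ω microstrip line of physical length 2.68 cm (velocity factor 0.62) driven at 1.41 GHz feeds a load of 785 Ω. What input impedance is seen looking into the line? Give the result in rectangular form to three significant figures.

Z_in ≈ 149 − j81 Ω

λ = v/f = 0.62·c / 1.41 GHz = 0.132 m
βl = 2π·l/λ = 2π × 0.203 = 73.1°
tan(βl) = tan(73.1°) = 3.3
Z_in = Z_0·(Z_L + jZ_0·tanβl)/(Z_0 + jZ_L·tanβl)
     = 330·(785 + j1090)/(330 + j2590)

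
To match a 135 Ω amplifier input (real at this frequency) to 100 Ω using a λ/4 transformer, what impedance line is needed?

Z_qwt ≈ 116 Ω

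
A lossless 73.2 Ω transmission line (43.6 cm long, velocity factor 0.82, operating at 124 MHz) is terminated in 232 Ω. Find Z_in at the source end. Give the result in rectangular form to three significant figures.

Z_in ≈ 23.9 − j12.6 Ω

λ = v/f = 0.82·c / 124 MHz = 1.98 m
βl = 2π·l/λ = 2π × 0.22 = 79.1°
tan(βl) = tan(79.1°) = 5.2
Z_in = Z_0·(Z_L + jZ_0·tanβl)/(Z_0 + jZ_L·tanβl)
     = 73.2·(232 + j381)/(73.2 + j1210)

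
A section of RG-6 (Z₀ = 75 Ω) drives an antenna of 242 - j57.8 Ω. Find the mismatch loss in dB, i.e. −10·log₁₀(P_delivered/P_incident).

Γ = (167 − j57.8)/(317 − j57.8), |Γ| = 0.548
|Γ|² = 0.301, so P_del/P_inc = 1 − |Γ|² = 0.699
ML = −10·log₁₀(1 − |Γ|²)

mismatch loss ≈ 1.55 dB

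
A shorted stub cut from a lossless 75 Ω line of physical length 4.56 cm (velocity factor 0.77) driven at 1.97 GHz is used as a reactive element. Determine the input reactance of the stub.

λ = v/f = 0.77·c / 1.97 GHz = 0.117 m
βl = 2π·l/λ = 2π × 0.389 = 140°
tan(βl) = -0.839
For a shorted stub, Z_in = jZ_0·tan(βl)

X_in ≈ -62.9 Ω (capacitive)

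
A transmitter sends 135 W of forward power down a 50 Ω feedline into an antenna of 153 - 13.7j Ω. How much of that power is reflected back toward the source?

P_reflected ≈ 35.2 W

|Γ| = |(103 − j13.7)/(203 − j13.7)| = 0.511
|Γ|² = 0.261
P_refl = |Γ|²·P_inc = 35.2 W, P_del = (1 − |Γ|²)·P_inc = 99.8 W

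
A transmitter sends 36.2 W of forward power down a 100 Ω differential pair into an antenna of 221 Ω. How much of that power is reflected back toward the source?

P_reflected ≈ 5.14 W

Γ = (221 − 100)/(221 + 100) = 0.377
|Γ|² = 0.142
P_refl = |Γ|²·P_inc = 5.14 W, P_del = (1 − |Γ|²)·P_inc = 31.1 W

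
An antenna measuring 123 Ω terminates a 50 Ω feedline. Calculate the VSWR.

Γ = (123 − 50)/(123 + 50) = 0.422
VSWR = (1 + 0.422)/(1 − 0.422)

VSWR ≈ 2.46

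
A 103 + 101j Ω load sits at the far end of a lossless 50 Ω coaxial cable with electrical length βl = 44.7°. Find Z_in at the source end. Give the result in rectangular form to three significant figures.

Z_in ≈ 39.6 − j69.9 Ω

tan(βl) = tan(44.7°) = 0.99
Z_in = Z_0·(Z_L + jZ_0·tanβl)/(Z_0 + jZ_L·tanβl)
     = 50·(103 + j150)/(-49.9 + j102)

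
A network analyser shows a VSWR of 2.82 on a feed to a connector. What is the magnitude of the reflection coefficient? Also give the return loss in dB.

|Γ| = (S − 1)/(S + 1) = (2.82 − 1)/(2.82 + 1) = 1.82/3.82
RL = −20·log₁₀|Γ| = −20·log₁₀(0.476)

|Γ| ≈ 0.476; return loss ≈ 6.44 dB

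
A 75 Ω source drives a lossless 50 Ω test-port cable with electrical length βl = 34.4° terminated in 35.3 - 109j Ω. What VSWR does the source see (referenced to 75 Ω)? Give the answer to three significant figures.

tan(βl) = 0.685
Z_in = Z_0·(Z_L + jZ_0·tanβl)/(Z_0 + jZ_L·tanβl) = 8.04 − j31.6 Ω
Γ_s = (Z_in − Z_s)/(Z_in + Z_s) = (-67 − j31.6)/(83 − j31.6), |Γ_s| = 0.833
VSWR = (1 + |Γ_s|)/(1 − |Γ_s|)

VSWR ≈ 11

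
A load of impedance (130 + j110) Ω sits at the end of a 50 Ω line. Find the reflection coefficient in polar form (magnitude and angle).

Γ ≈ 0.645 ∠ 22.5°

Γ = (Z_L − Z_0)/(Z_L + Z_0) = (80 + j110)/(180 + j110)
|Γ| = 136/211 = 0.645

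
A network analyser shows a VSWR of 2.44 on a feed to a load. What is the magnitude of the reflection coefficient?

|Γ| ≈ 0.419

|Γ| = (S − 1)/(S + 1) = (2.44 − 1)/(2.44 + 1) = 1.44/3.44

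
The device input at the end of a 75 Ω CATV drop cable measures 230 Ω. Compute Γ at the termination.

Γ = 0.508

Γ = (Z_L − Z_0)/(Z_L + Z_0) = (230 − 75)/(230 + 75) = 155/305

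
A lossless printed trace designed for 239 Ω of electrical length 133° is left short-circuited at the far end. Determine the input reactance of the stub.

X_in ≈ -256 Ω (capacitive)

tan(βl) = -1.07
For a short-circuited stub, Z_in = jZ_0·tan(βl)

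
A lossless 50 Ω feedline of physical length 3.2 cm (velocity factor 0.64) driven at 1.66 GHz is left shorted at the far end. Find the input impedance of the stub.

λ = v/f = 0.64·c / 1.66 GHz = 0.116 m
βl = 2π·l/λ = 2π × 0.277 = 99.6°
tan(βl) = -5.91
For a shorted stub, Z_in = jZ_0·tan(βl)

Z_in ≈ −j296 Ω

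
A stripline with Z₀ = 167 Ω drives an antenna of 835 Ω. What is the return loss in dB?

Γ = (835 − 167)/(835 + 167) = 0.667
RL = −20·log₁₀|Γ| = −20·log₁₀(0.667)

RL ≈ 3.52 dB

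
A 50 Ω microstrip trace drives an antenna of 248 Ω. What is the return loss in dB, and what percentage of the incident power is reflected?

Γ = (248 − 50)/(248 + 50) = 0.664
RL = −20·log₁₀(0.664) = 3.55 dB
P_refl/P_inc = |Γ|² = 0.441

RL ≈ 3.55 dB; 44.1% of incident power reflected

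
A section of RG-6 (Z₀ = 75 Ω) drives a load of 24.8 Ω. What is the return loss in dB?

Γ = (24.8 − 75)/(24.8 + 75) = -0.503
RL = −20·log₁₀|Γ| = −20·log₁₀(0.503)

RL ≈ 5.97 dB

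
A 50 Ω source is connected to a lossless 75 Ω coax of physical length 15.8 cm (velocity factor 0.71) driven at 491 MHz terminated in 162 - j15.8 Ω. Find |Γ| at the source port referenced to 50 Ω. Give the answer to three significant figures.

|Γ| ≈ 0.418

λ = v/f = 0.71·c / 491 MHz = 0.434 m
βl = 2π·l/λ = 2π × 0.364 = 131°
tan(βl) = -1.15
Z_in = Z_0·(Z_L + jZ_0·tanβl)/(Z_0 + jZ_L·tanβl) = 55.9 + j48.3 Ω
Γ_s = (Z_in − Z_s)/(Z_in + Z_s) = (5.92 + j48.3)/(106 + j48.3), |Γ_s| = 0.418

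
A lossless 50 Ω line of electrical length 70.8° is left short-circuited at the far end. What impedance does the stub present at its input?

Z_in ≈ +j144 Ω

tan(βl) = 2.87
For a short-circuited stub, Z_in = jZ_0·tan(βl)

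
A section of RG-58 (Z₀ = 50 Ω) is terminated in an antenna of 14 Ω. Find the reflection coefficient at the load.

Γ = -0.562

Γ = (Z_L − Z_0)/(Z_L + Z_0) = (14 − 50)/(14 + 50) = -36/64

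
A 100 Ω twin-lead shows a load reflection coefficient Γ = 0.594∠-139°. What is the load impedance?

Z_L = Z_0·(1 + Γ)/(1 − Γ) = 100·(0.552 − j0.39)/(1.45 + j0.39)

Z_L ≈ 28.8 − j34.6 Ω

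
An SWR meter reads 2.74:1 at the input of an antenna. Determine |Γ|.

|Γ| ≈ 0.465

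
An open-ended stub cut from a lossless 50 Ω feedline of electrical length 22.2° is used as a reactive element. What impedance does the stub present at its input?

Z_in ≈ −j123 Ω

tan(βl) = 0.408
For an open-ended stub, Z_in = −jZ_0·cot(βl) = −jZ_0/tan(βl)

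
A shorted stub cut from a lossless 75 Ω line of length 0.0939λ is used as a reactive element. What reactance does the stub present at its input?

βl = 2π × 0.0939 = 33.8°
tan(βl) = 0.67
For a shorted stub, Z_in = jZ_0·tan(βl)

X_in ≈ 50.2 Ω (inductive)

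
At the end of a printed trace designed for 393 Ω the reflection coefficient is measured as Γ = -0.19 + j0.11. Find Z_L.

Z_L ≈ 262 + j60.5 Ω

Z_L = Z_0·(1 + Γ)/(1 − Γ) = 393·(0.81 + j0.11)/(1.19 − j0.11)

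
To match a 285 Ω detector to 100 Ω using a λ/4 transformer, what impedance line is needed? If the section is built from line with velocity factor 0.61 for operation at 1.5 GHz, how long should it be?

Z_qwt = √(Z_0·R_L) = √(100 × 285) = √28500
λ = 0.61·c/f = 0.122 m, so l = λ/4 = 0.0305 m

Z_qwt ≈ 169 Ω; length ≈ 3.05 cm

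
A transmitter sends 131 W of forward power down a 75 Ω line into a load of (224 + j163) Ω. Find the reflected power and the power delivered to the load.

|Γ| = |(149 + j163)/(299 + j163)| = 0.648
|Γ|² = 0.421
P_refl = |Γ|²·P_inc = 55.1 W, P_del = (1 − |Γ|²)·P_inc = 75.9 W

P_reflected ≈ 55.1 W; P_delivered ≈ 75.9 W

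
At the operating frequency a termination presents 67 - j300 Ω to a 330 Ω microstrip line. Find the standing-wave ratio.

Γ = (Z_L − Z_0)/(Z_L + Z_0) = (-263 − j300)/(397 − j300)
|Γ| = 399/498 = 0.802
VSWR = (1 + |Γ|)/(1 − |Γ|) = 1.8/0.198

VSWR ≈ 9.09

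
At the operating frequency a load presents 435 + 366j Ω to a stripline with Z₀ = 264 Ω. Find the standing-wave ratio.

VSWR ≈ 3.1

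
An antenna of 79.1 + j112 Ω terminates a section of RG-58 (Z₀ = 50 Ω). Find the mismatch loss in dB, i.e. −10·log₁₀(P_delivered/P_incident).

Γ = (29.1 + j112)/(129.1 + j112), |Γ| = 0.677
|Γ|² = 0.458, so P_del/P_inc = 1 − |Γ|² = 0.542
ML = −10·log₁₀(1 − |Γ|²)

mismatch loss ≈ 2.66 dB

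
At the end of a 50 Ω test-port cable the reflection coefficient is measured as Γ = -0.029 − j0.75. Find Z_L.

Z_L = Z_0·(1 + Γ)/(1 − Γ) = 50·(0.971 − j0.75)/(1.03 + j0.75)

Z_L ≈ 13.5 − j46.3 Ω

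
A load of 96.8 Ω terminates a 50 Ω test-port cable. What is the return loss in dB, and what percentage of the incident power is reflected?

Γ = (96.8 − 50)/(96.8 + 50) = 0.319
RL = −20·log₁₀(0.319) = 9.93 dB
P_refl/P_inc = |Γ|² = 0.102

RL ≈ 9.93 dB; 10.2% of incident power reflected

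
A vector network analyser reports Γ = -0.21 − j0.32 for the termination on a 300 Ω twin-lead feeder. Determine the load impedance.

Z_L = Z_0·(1 + Γ)/(1 − Γ) = 300·(0.79 − j0.32)/(1.21 + j0.32)

Z_L ≈ 163 − j123 Ω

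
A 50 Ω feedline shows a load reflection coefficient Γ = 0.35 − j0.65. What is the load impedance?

Z_L ≈ 26.9 − j76.9 Ω

Z_L = Z_0·(1 + Γ)/(1 − Γ) = 50·(1.35 − j0.65)/(0.65 + j0.65)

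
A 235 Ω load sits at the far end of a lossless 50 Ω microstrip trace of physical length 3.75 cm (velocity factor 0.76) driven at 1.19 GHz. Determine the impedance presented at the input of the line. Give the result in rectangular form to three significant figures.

Z_in ≈ 11.9 − j16.8 Ω

λ = v/f = 0.76·c / 1.19 GHz = 0.192 m
βl = 2π·l/λ = 2π × 0.196 = 70.5°
tan(βl) = tan(70.5°) = 2.82
Z_in = Z_0·(Z_L + jZ_0·tanβl)/(Z_0 + jZ_L·tanβl)
     = 50·(235 + j141)/(50 + j662)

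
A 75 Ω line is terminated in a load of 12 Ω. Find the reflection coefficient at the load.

Γ = -0.724

Γ = (Z_L − Z_0)/(Z_L + Z_0) = (12 − 75)/(12 + 75) = -63/87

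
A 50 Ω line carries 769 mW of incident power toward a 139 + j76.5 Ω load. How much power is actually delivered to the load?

|Γ| = |(89 + j76.5)/(189 + j76.5)| = 0.576
|Γ|² = 0.331
P_refl = |Γ|²·P_inc = 255 mW, P_del = (1 − |Γ|²)·P_inc = 514 mW

P_delivered ≈ 514 mW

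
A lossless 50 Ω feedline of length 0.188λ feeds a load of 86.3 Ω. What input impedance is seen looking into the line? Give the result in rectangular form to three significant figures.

βl = 2π × 0.188 = 67.7°
tan(βl) = tan(67.7°) = 2.44
Z_in = Z_0·(Z_L + jZ_0·tanβl)/(Z_0 + jZ_L·tanβl)
     = 50·(86.3 + j122)/(50 + j210)

Z_in ≈ 32 − j12.9 Ω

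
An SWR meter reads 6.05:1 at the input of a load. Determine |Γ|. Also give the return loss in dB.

|Γ| ≈ 0.716; return loss ≈ 2.9 dB

|Γ| = (S − 1)/(S + 1) = (6.05 − 1)/(6.05 + 1) = 5.05/7.05
RL = −20·log₁₀|Γ| = −20·log₁₀(0.716)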